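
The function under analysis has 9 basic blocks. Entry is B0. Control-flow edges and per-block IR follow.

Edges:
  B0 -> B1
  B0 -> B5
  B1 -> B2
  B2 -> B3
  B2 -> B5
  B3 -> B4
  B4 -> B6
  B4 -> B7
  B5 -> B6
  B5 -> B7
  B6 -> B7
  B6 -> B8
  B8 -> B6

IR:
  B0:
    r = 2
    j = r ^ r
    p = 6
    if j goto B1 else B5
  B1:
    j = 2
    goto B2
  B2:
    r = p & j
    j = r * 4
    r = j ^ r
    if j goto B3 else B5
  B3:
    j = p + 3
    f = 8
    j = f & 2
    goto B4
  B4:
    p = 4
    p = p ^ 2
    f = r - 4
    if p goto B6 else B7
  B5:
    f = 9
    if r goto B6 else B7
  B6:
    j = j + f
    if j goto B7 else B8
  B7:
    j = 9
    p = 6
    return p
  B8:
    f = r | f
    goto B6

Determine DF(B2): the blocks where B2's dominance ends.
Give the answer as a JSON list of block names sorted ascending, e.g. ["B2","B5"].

Answer: ["B5", "B6", "B7"]

Derivation:
idom tree: B1←B0 B2←B1 B3←B2 B4←B3 B5←B0 B6←B0 B7←B0 B8←B6
Dom at joins:
  B5: preds {B0,B2}: {B0} ∩ {B0,B1,B2} = {B0}; idom=B0
  B6: preds {B4,B5,B8}: {B0,B1,B2,B3,B4} ∩ {B0,B5} ∩ {B0,B6,B8} = {B0}; idom=B0
  B7: preds {B4,B5,B6}: {B0,B1,B2,B3,B4} ∩ {B0,B5} ∩ {B0,B6} = {B0}; idom=B0

DF walk-up:
  B5←B0: walk · to B0
  B5←B2: walk B2→B1 to B0
  B6←B4: walk B4→B3→B2→B1 to B0
  B6←B5: walk B5 to B0
  B6←B8: walk B8→B6 to B0
  B7←B4: walk B4→B3→B2→B1 to B0
  B7←B5: walk B5 to B0
  B7←B6: walk B6 to B0
  B0: DF=∅
  B1: DF={B5,B6,B7}
  B2: DF={B5,B6,B7}
  B3: DF={B6,B7}
  B4: DF={B6,B7}
  B5: DF={B6,B7}
  B6: DF={B6,B7}
  B7: DF=∅
  B8: DF={B6}

DF(B2) = ["B5", "B6", "B7"]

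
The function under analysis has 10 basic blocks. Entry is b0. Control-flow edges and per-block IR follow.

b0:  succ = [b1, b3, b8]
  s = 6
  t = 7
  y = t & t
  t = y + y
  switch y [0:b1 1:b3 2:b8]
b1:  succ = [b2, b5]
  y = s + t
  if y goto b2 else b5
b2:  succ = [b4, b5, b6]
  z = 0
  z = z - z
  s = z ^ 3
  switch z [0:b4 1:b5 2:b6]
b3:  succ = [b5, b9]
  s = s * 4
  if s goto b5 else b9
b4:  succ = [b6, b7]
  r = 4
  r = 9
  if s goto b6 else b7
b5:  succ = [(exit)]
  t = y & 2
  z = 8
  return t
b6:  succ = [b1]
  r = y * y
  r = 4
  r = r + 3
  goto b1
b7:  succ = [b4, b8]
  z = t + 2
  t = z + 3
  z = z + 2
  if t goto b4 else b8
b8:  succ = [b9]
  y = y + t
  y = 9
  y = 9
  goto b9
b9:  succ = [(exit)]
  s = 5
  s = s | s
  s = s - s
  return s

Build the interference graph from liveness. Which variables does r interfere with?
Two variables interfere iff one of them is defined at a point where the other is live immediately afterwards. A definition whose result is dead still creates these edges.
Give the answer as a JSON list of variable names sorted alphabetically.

Block summaries:
  b0: {s,t,y} / ∅
  b1: {y} / {s,t}
  b2: {s,z} / ∅
  b3: {s} / {s}
  b4: {r} / {s}
  b5: {t,z} / {y}
  b6: {r} / {y}
  b7: {t,z} / {t}
  b8: {y} / {t,y}
  b9: {s} / ∅

Live sets:
  b0 li=∅ lo={s,t,y}
  b1 li={s,t} lo={t,y}
  b2 li={t,y} lo={s,t,y}
  b3 li={s,y} lo={y}
  b4 li={s,t,y} lo={s,t,y}
  b5 li={y} lo=∅
  b6 li={s,t,y} lo={s,t}
  b7 li={s,t,y} lo={s,t,y}
  b8 li={t,y} lo=∅
  b9 li=∅ lo=∅

Interfere edges:
  r: {s,t,y}
  s: {r,t,y,z}
  t: {r,s,y,z}
  y: {r,s,t,z}
  z: {s,t,y}

N(r) = ["s", "t", "y"]

Answer: ["s", "t", "y"]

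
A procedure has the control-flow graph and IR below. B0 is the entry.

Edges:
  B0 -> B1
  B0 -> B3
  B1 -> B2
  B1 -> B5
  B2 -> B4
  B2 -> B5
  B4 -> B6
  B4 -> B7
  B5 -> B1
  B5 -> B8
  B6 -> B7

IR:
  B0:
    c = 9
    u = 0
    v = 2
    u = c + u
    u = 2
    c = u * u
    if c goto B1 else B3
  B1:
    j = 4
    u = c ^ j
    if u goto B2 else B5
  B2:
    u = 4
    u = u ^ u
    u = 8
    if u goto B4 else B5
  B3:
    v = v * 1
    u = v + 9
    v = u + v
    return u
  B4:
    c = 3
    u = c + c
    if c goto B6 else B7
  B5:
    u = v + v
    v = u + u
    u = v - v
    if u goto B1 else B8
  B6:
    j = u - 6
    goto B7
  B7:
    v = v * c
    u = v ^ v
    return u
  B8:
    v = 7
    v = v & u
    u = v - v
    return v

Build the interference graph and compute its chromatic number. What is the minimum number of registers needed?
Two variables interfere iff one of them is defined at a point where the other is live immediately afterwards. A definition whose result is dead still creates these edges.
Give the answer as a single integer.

Answer: 3

Working:
Per-block:
  B0: {c,u,v} / ∅
  B1: {j,u} / {c}
  B2: {u} / ∅
  B3: {u,v} / {v}
  B4: {c,u} / ∅
  B5: {u,v} / {v}
  B6: {j} / {u}
  B7: {u,v} / {c,v}
  B8: {u,v} / {u}

Live sets:
  B0: in=∅ out={c,v}
  B1: in={c,v} out={c,v}
  B2: in={c,v} out={c,v}
  B3: in={v} out=∅
  B4: in={v} out={c,u,v}
  B5: in={c,v} out={c,u,v}
  B6: in={c,u,v} out={c,v}
  B7: in={c,v} out=∅
  B8: in={u} out=∅

Interference:
  c — {j,u,v}
  j — {c,v}
  u — {c,v}
  v — {c,j,u}

Registers:
  clique {c,j,v} ⇒ need ≥ 3
  3-colouring: r0={c}  r1={v}  r2={j,u}
  χ = 3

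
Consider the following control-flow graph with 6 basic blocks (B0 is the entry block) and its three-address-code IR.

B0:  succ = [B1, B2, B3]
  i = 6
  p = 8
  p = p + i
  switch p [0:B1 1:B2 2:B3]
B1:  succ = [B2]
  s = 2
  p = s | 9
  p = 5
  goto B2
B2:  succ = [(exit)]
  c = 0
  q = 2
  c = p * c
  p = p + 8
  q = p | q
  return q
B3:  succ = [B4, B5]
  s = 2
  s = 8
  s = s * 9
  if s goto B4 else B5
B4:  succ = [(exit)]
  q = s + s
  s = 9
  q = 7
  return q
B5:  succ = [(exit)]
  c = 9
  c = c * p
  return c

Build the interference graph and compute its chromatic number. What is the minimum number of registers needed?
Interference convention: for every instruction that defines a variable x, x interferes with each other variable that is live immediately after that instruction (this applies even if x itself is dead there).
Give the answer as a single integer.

Answer: 3

Derivation:
def/use:
  B0: def={i,p} ue=∅
  B1: def={p,s} ue=∅
  B2: def={c,p,q} ue={p}
  B3: def={s} ue=∅
  B4: def={q,s} ue={s}
  B5: def={c} ue={p}

Liveness:
  live B0: ∅→{p}
  live B1: ∅→{p}
  live B2: {p}→∅
  live B3: {p}→{p,s}
  live B4: {s}→∅
  live B5: {p}→∅

Interference:
  c: {p,q}
  i: {p}
  p: {c,i,q,s}
  q: {c,p}
  s: {p}

Registers:
  {c,p,q} pairwise interfere (3-clique) ⇒ χ ≥ 3
  assign c→R1 i→R1 p→R0 q→R2 s→R1 — no edge inside a register ⇒ χ ≤ 3
  χ = 3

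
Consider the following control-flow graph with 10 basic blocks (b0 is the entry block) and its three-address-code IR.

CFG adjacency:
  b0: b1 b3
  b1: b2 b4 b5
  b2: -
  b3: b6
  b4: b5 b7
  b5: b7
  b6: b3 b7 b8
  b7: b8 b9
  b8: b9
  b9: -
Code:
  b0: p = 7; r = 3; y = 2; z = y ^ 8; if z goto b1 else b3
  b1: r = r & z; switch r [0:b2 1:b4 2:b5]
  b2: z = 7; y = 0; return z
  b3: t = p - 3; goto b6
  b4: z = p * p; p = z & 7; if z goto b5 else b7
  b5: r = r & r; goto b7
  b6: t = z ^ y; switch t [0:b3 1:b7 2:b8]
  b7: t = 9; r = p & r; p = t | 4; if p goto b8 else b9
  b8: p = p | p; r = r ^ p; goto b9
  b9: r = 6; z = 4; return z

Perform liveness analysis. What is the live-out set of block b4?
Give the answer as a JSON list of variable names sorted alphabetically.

Answer: ["p", "r"]

Working:
def/use:
  b0: {p,r,y,z} / ∅
  b1: {r} / {r,z}
  b2: {y,z} / ∅
  b3: {t} / {p}
  b4: {p,z} / {p}
  b5: {r} / {r}
  b6: {t} / {y,z}
  b7: {p,r,t} / {p,r}
  b8: {p,r} / {p,r}
  b9: {r,z} / ∅

Live sets:
  b0 li=∅ lo={p,r,y,z}
  b1 li={p,r,z} lo={p,r}
  b2 li=∅ lo=∅
  b3 li={p,r,y,z} lo={p,r,y,z}
  b4 li={p,r} lo={p,r}
  b5 li={p,r} lo={p,r}
  b6 li={p,r,y,z} lo={p,r,y,z}
  b7 li={p,r} lo={p,r}
  b8 li={p,r} lo=∅
  b9 li=∅ lo=∅

live-out(b4) = ["p", "r"]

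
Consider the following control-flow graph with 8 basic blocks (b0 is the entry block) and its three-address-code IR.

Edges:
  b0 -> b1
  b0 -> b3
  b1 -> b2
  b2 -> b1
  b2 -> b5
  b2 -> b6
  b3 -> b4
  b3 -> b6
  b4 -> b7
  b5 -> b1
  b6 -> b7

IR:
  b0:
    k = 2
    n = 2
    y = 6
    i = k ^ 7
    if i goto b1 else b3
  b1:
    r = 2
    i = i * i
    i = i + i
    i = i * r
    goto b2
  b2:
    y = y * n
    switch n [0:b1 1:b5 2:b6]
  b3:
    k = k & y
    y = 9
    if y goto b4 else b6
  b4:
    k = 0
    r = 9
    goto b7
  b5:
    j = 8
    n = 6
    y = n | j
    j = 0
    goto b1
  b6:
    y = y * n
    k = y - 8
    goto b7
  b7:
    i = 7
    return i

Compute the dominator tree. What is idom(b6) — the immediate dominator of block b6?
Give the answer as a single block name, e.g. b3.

Answer: b0

Derivation:
idom tree: b1←b0 b2←b1 b3←b0 b4←b3 b5←b2 b6←b0 b7←b0
Join-block Dom:
  b1: preds {b0,b2,b5}: {b0} ∩ {b0,b1,b2} ∩ {b0,b1,b2,b5} = {b0}; idom=b0
  b6: preds {b2,b3}: {b0,b1,b2} ∩ {b0,b3} = {b0}; idom=b0
  b7: preds {b4,b6}: {b0,b3,b4} ∩ {b0,b6} = {b0}; idom=b0

idom(b6) = b0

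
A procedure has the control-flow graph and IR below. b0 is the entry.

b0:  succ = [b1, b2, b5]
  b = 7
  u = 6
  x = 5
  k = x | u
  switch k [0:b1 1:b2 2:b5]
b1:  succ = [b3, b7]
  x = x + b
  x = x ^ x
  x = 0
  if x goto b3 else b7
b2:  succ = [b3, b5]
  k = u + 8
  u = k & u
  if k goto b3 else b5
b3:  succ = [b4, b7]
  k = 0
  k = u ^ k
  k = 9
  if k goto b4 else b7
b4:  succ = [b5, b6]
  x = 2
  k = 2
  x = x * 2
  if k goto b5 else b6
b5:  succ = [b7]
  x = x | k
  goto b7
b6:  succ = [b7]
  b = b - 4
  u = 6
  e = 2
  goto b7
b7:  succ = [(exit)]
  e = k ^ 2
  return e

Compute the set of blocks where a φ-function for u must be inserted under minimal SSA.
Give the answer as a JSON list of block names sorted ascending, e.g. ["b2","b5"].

Answer: ["b3", "b5", "b7"]

Analysis:
idom tree: b1←b0 b2←b0 b3←b0 b4←b3 b5←b0 b6←b4 b7←b0
Dom at joins:
  b3: preds {b1,b2}: {b0,b1} ∩ {b0,b2} = {b0}; idom=b0
  b5: preds {b0,b2,b4}: {b0} ∩ {b0,b2} ∩ {b0,b3,b4} = {b0}; idom=b0
  b7: preds {b1,b3,b5,b6}: {b0,b1} ∩ {b0,b3} ∩ {b0,b5} ∩ {b0,b3,b4,b6} = {b0}; idom=b0

Frontier:
  b3←b1: walk b1 to b0
  b3←b2: walk b2 to b0
  b5←b0: walk · to b0
  b5←b2: walk b2 to b0
  b5←b4: walk b4→b3 to b0
  b7←b1: walk b1 to b0
  b7←b3: walk b3 to b0
  b7←b5: walk b5 to b0
  b7←b6: walk b6→b4→b3 to b0
  b0 → ∅
  b1 → {b3,b7}
  b2 → {b3,b5}
  b3 → {b5,b7}
  b4 → {b5,b7}
  b5 → {b7}
  b6 → {b7}
  b7 → ∅

φ for u: defs {b0,b2,b6}
  DF⁺ = {b3,b5,b7}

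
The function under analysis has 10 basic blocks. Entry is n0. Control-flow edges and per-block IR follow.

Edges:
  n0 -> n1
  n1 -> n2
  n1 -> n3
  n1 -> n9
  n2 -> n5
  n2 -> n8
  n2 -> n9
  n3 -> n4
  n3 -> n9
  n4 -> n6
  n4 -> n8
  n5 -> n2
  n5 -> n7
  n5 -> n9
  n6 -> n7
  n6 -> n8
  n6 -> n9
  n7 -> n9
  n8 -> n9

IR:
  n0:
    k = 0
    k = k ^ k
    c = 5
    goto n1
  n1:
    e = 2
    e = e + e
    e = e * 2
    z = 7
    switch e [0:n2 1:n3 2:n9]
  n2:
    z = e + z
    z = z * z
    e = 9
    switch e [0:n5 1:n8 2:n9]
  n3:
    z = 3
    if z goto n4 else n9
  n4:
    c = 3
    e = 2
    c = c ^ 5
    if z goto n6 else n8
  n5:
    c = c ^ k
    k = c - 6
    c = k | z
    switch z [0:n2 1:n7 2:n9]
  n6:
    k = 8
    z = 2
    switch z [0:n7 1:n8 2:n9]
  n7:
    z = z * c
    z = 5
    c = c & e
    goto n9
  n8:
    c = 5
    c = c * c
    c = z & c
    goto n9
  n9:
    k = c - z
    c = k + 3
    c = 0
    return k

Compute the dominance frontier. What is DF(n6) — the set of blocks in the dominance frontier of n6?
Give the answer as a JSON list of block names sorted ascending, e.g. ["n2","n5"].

Answer: ["n7", "n8", "n9"]

Working:
idom tree: n1←n0 n2←n1 n3←n1 n4←n3 n5←n2 n6←n4 n7←n1 n8←n1 n9←n1
Dom at joins:
  n2: preds {n1,n5}: {n0,n1} ∩ {n0,n1,n2,n5} = {n0,n1}; idom=n1
  n7: preds {n5,n6}: {n0,n1,n2,n5} ∩ {n0,n1,n3,n4,n6} = {n0,n1}; idom=n1
  n8: preds {n2,n4,n6}: {n0,n1,n2} ∩ {n0,n1,n3,n4} ∩ {n0,n1,n3,n4,n6} = {n0,n1}; idom=n1
  n9: preds {n1,n2,n3,n5,n6,n7,n8}: {n0,n1} ∩ {n0,n1,n2} ∩ {n0,n1,n3} ∩ {n0,n1,n2,n5} ∩ {n0,n1,n3,n4,n6} ∩ {n0,n1,n7} ∩ {n0,n1,n8} = {n0,n1}; idom=n1

DF derivation:
  join n2 pred n1: · stop@n1
  join n2 pred n5: n5→n2 stop@n1
  join n7 pred n5: n5→n2 stop@n1
  join n7 pred n6: n6→n4→n3 stop@n1
  join n8 pred n2: n2 stop@n1
  join n8 pred n4: n4→n3 stop@n1
  join n8 pred n6: n6→n4→n3 stop@n1
  join n9 pred n1: · stop@n1
  join n9 pred n2: n2 stop@n1
  join n9 pred n3: n3 stop@n1
  join n9 pred n5: n5→n2 stop@n1
  join n9 pred n6: n6→n4→n3 stop@n1
  join n9 pred n7: n7 stop@n1
  join n9 pred n8: n8 stop@n1
  DF(n0)=∅
  DF(n1)=∅
  DF(n2)={n2,n7,n8,n9}
  DF(n3)={n7,n8,n9}
  DF(n4)={n7,n8,n9}
  DF(n5)={n2,n7,n9}
  DF(n6)={n7,n8,n9}
  DF(n7)={n9}
  DF(n8)={n9}
  DF(n9)=∅

DF(n6) = ["n7", "n8", "n9"]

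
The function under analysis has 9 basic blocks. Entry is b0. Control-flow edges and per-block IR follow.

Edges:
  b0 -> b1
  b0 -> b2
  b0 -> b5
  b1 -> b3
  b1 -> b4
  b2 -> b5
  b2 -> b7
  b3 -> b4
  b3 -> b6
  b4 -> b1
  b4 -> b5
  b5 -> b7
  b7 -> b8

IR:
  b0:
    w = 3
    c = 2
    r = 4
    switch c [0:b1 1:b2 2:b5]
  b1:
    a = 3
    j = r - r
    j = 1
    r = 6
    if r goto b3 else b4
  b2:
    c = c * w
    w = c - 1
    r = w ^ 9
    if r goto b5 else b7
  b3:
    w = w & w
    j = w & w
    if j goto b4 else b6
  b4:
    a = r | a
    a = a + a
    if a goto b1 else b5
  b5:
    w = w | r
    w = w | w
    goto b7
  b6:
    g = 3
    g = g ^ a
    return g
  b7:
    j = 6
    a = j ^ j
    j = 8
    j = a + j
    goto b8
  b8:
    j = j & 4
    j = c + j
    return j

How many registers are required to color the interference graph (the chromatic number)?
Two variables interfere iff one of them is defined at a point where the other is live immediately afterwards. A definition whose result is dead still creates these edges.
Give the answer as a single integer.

def/use:
  b0: def={c,r,w} ue=∅
  b1: def={a,j,r} ue={r}
  b2: def={c,r,w} ue={c,w}
  b3: def={j,w} ue={w}
  b4: def={a} ue={a,r}
  b5: def={w} ue={r,w}
  b6: def={g} ue={a}
  b7: def={a,j} ue=∅
  b8: def={j} ue={c,j}

Live sets:
  live b0: ∅→{c,r,w}
  live b1: {c,r,w}→{a,c,r,w}
  live b2: {c,w}→{c,r,w}
  live b3: {a,c,r,w}→{a,c,r,w}
  live b4: {a,c,r,w}→{c,r,w}
  live b5: {c,r,w}→{c}
  live b6: {a}→∅
  live b7: {c}→{c,j}
  live b8: {c,j}→∅

Conflict graph:
  a: {c,g,j,r,w}
  c: {a,j,r,w}
  g: {a}
  j: {a,c,r,w}
  r: {a,c,j,w}
  w: {a,c,j,r}

Registers:
  {a,c,j,r,w} pairwise interfere (5-clique) ⇒ χ ≥ 5
  assign a→c0 c→c1 g→c1 j→c2 r→c3 w→c4 — no edge inside a register ⇒ χ ≤ 5
  χ = 5

Answer: 5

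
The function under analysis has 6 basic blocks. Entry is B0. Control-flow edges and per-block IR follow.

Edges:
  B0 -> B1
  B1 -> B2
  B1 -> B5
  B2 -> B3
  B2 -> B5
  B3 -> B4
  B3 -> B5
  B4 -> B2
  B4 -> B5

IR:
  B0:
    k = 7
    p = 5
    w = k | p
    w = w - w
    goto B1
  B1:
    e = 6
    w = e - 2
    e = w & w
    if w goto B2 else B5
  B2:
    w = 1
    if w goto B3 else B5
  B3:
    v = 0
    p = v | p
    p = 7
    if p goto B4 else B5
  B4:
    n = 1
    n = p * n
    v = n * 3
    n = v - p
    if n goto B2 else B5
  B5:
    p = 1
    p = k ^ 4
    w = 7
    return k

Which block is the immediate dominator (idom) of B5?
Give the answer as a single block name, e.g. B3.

idom tree: B1←B0 B2←B1 B3←B2 B4←B3 B5←B1
Dom at joins:
  B2: preds {B1,B4}: {B0,B1} ∩ {B0,B1,B2,B3,B4} = {B0,B1}; idom=B1
  B5: preds {B1,B2,B3,B4}: {B0,B1} ∩ {B0,B1,B2} ∩ {B0,B1,B2,B3} ∩ {B0,B1,B2,B3,B4} = {B0,B1}; idom=B1

idom(B5) = B1

Answer: B1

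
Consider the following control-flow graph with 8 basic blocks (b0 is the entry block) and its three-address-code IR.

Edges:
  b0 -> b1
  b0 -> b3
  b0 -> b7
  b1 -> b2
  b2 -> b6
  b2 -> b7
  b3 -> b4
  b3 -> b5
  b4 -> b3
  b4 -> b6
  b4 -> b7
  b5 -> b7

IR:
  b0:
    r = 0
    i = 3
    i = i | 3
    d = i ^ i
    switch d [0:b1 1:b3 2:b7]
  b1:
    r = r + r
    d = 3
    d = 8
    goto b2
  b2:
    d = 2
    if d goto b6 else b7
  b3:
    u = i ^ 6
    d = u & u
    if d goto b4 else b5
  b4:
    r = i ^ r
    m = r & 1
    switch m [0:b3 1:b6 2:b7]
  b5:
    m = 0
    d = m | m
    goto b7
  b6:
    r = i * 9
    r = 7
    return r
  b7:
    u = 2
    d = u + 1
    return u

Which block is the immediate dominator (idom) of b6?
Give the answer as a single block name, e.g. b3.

idom tree: b1←b0 b2←b1 b3←b0 b4←b3 b5←b3 b6←b0 b7←b0
Dom∩ at merges:
  b3: preds {b0,b4}: {b0} ∩ {b0,b3,b4} = {b0}; idom=b0
  b6: preds {b2,b4}: {b0,b1,b2} ∩ {b0,b3,b4} = {b0}; idom=b0
  b7: preds {b0,b2,b4,b5}: {b0} ∩ {b0,b1,b2} ∩ {b0,b3,b4} ∩ {b0,b3,b5} = {b0}; idom=b0

idom(b6) = b0

Answer: b0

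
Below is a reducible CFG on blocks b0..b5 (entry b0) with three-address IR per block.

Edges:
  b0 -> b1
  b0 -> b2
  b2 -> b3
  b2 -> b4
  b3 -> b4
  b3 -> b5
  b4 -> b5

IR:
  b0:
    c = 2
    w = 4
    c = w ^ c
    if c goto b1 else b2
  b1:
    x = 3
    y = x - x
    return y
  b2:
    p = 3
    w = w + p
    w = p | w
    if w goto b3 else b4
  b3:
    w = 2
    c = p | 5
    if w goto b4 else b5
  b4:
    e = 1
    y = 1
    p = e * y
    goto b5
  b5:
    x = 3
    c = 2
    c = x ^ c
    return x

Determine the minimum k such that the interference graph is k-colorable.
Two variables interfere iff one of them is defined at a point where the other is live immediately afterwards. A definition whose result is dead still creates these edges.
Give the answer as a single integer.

Block summaries:
  b0: def={c,w} ue=∅
  b1: def={x,y} ue=∅
  b2: def={p,w} ue={w}
  b3: def={c,w} ue={p}
  b4: def={e,p,y} ue=∅
  b5: def={c,x} ue=∅

Live sets:
  b0 li=∅ lo={w}
  b1 li=∅ lo=∅
  b2 li={w} lo={p}
  b3 li={p} lo=∅
  b4 li=∅ lo=∅
  b5 li=∅ lo=∅

Interference:
  c: {w,x}
  e: {y}
  p: {w}
  w: {c,p}
  x: {c}
  y: {e}

Registers:
  clique {c,w} ⇒ need ≥ 2
  2-colouring: R0={c,e,p}  R1={w,x,y}
  χ = 2

Answer: 2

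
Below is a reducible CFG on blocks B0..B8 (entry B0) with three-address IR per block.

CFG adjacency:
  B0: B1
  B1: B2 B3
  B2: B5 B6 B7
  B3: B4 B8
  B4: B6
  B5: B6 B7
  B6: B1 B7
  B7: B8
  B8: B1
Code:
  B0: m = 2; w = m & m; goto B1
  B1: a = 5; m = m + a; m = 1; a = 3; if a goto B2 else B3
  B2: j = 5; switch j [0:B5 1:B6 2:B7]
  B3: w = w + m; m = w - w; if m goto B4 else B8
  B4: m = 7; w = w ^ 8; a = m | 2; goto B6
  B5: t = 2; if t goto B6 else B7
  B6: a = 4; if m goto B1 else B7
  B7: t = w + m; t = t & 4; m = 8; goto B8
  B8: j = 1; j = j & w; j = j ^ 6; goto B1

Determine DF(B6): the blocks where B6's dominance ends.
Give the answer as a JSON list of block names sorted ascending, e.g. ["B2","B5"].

idom tree: B1←B0 B2←B1 B3←B1 B4←B3 B5←B2 B6←B1 B7←B1 B8←B1
Join-block Dom:
  B1: preds {B0,B6,B8}: {B0} ∩ {B0,B1,B6} ∩ {B0,B1,B8} = {B0}; idom=B0
  B6: preds {B2,B4,B5}: {B0,B1,B2} ∩ {B0,B1,B3,B4} ∩ {B0,B1,B2,B5} = {B0,B1}; idom=B1
  B7: preds {B2,B5,B6}: {B0,B1,B2} ∩ {B0,B1,B2,B5} ∩ {B0,B1,B6} = {B0,B1}; idom=B1
  B8: preds {B3,B7}: {B0,B1,B3} ∩ {B0,B1,B7} = {B0,B1}; idom=B1

Frontier:
  join B1 pred B0: · stop@B0
  join B1 pred B6: B6→B1 stop@B0
  join B1 pred B8: B8→B1 stop@B0
  join B6 pred B2: B2 stop@B1
  join B6 pred B4: B4→B3 stop@B1
  join B6 pred B5: B5→B2 stop@B1
  join B7 pred B2: B2 stop@B1
  join B7 pred B5: B5→B2 stop@B1
  join B7 pred B6: B6 stop@B1
  join B8 pred B3: B3 stop@B1
  join B8 pred B7: B7 stop@B1
  B0 → ∅
  B1 → {B1}
  B2 → {B6,B7}
  B3 → {B6,B8}
  B4 → {B6}
  B5 → {B6,B7}
  B6 → {B1,B7}
  B7 → {B8}
  B8 → {B1}

DF(B6) = ["B1", "B7"]

Answer: ["B1", "B7"]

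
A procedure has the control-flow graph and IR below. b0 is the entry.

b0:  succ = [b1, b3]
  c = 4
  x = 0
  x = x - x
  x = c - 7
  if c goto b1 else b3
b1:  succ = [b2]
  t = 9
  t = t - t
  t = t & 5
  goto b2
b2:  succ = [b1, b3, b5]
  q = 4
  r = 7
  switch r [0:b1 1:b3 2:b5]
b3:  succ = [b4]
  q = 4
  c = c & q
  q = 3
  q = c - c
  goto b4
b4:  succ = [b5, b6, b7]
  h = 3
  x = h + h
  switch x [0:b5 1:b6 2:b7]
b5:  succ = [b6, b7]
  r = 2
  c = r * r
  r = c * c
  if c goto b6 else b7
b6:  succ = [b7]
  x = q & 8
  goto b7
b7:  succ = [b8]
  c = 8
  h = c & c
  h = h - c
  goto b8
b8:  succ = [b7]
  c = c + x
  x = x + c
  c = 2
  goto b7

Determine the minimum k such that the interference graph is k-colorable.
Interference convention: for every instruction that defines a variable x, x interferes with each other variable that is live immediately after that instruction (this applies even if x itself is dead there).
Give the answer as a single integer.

Block summaries:
  b0: def={c,x} ue=∅
  b1: def={t} ue=∅
  b2: def={q,r} ue=∅
  b3: def={c,q} ue={c}
  b4: def={h,x} ue=∅
  b5: def={c,r} ue=∅
  b6: def={x} ue={q}
  b7: def={c,h} ue=∅
  b8: def={c,x} ue={c,x}

Backward fixpoint:
  b0: in=∅ out={c,x}
  b1: in={c,x} out={c,x}
  b2: in={c,x} out={c,q,x}
  b3: in={c} out={q}
  b4: in={q} out={q,x}
  b5: in={q,x} out={q,x}
  b6: in={q} out={x}
  b7: in={x} out={c,x}
  b8: in={c,x} out={x}

Conflict graph:
  c↔{h,q,r,t,x}
  h↔{c,q,x}
  q↔{c,h,r,x}
  r↔{c,q,x}
  t↔{c,x}
  x↔{c,h,q,r,t}

Chromatic number:
  {c,h,q,x} pairwise interfere (4-clique) ⇒ χ ≥ 4
  4-colouring: R0={c}  R1={x}  R2={q,t}  R3={h,r}
  χ = 4

Answer: 4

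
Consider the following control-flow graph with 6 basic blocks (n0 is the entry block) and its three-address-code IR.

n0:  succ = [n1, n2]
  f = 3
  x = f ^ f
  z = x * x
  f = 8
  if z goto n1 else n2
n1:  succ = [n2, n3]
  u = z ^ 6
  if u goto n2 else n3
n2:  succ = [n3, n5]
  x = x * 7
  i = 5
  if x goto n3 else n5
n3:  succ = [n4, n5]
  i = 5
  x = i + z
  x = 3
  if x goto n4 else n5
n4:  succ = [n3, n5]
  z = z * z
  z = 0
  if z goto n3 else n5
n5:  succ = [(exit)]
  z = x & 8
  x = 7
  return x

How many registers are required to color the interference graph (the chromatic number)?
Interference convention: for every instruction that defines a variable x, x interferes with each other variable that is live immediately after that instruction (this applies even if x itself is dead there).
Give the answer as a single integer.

Block summaries:
  n0: def={f,x,z} ue=∅
  n1: def={u} ue={z}
  n2: def={i,x} ue={x}
  n3: def={i,x} ue={z}
  n4: def={z} ue={z}
  n5: def={x,z} ue={x}

Liveness:
  n0 li=∅ lo={x,z}
  n1 li={x,z} lo={x,z}
  n2 li={x,z} lo={x,z}
  n3 li={z} lo={x,z}
  n4 li={x,z} lo={x,z}
  n5 li={x} lo=∅

Interference:
  f↔{x,z}
  i↔{x,z}
  u↔{x,z}
  x↔{f,i,u,z}
  z↔{f,i,u,x}

Colouring:
  lower bound: {f,x,z} mutually conflict ⇒ χ ≥ 3
  3-colouring: r0={x}  r1={z}  r2={f,i,u}
  χ = 3

Answer: 3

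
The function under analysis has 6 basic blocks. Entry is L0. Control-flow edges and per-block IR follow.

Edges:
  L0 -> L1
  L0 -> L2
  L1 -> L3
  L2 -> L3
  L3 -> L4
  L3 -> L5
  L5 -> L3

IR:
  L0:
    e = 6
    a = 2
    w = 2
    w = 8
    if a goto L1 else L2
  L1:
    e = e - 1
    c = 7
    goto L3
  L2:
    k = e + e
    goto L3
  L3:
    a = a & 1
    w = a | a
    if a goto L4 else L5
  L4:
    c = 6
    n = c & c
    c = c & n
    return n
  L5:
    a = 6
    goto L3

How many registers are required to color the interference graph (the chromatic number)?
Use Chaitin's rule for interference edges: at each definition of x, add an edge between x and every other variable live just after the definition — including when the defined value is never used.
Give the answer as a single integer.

Block summaries:
  L0: def={a,e,w} ue=∅
  L1: def={c,e} ue={e}
  L2: def={k} ue={e}
  L3: def={a,w} ue={a}
  L4: def={c,n} ue=∅
  L5: def={a} ue=∅

Liveness:
  L0: in=∅ out={a,e}
  L1: in={a,e} out={a}
  L2: in={a,e} out={a}
  L3: in={a} out=∅
  L4: in=∅ out=∅
  L5: in=∅ out={a}

Interfere edges:
  a: {c,e,k,w}
  c: {a,n}
  e: {a,w}
  k: {a}
  n: {c}
  w: {a,e}

Colouring:
  clique {a,e,w} ⇒ need ≥ 3
  assign a→R0 c→R1 e→R1 k→R1 n→R0 w→R2 — no edge inside a register ⇒ χ ≤ 3
  χ = 3

Answer: 3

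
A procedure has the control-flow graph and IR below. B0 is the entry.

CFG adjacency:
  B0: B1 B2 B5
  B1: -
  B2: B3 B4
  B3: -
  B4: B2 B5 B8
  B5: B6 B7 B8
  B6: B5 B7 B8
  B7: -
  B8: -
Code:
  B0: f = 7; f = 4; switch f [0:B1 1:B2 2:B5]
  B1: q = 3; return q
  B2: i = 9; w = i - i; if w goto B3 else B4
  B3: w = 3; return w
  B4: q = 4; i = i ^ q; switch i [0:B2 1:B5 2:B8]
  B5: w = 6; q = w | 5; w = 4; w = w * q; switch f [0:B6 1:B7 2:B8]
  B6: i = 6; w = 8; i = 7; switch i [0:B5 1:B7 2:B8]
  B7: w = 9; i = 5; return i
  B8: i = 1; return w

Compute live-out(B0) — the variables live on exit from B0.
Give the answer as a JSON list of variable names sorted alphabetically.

Per-block:
  B0: def={f} ue=∅
  B1: def={q} ue=∅
  B2: def={i,w} ue=∅
  B3: def={w} ue=∅
  B4: def={i,q} ue={i}
  B5: def={q,w} ue={f}
  B6: def={i,w} ue=∅
  B7: def={i,w} ue=∅
  B8: def={i} ue={w}

Liveness:
  live B0: ∅→{f}
  live B1: ∅→∅
  live B2: {f}→{f,i,w}
  live B3: ∅→∅
  live B4: {f,i,w}→{f,w}
  live B5: {f}→{f,w}
  live B6: {f}→{f,w}
  live B7: ∅→∅
  live B8: {w}→∅

live-out(B0) = ["f"]

Answer: ["f"]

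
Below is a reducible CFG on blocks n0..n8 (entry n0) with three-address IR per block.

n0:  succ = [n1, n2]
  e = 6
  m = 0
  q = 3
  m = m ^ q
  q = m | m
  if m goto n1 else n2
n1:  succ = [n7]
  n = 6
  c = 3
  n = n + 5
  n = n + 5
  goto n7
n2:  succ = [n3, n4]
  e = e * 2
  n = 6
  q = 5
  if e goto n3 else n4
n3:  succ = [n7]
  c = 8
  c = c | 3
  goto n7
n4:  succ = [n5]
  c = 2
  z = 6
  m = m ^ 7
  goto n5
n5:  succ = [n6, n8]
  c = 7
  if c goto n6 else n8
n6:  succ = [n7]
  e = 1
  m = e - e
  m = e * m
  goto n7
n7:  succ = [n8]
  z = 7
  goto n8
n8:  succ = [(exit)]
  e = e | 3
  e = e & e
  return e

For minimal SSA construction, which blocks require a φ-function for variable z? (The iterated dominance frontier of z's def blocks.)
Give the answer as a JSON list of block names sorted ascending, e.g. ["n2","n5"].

Answer: ["n7", "n8"]

Derivation:
idom tree: n1←n0 n2←n0 n3←n2 n4←n2 n5←n4 n6←n5 n7←n0 n8←n0
Dom at joins:
  n7: preds {n1,n3,n6}: {n0,n1} ∩ {n0,n2,n3} ∩ {n0,n2,n4,n5,n6} = {n0}; idom=n0
  n8: preds {n5,n7}: {n0,n2,n4,n5} ∩ {n0,n7} = {n0}; idom=n0

Frontier:
  join n7 pred n1: n1 stop@n0
  join n7 pred n3: n3→n2 stop@n0
  join n7 pred n6: n6→n5→n4→n2 stop@n0
  join n8 pred n5: n5→n4→n2 stop@n0
  join n8 pred n7: n7 stop@n0
  DF(n0)=∅
  DF(n1)={n7}
  DF(n2)={n7,n8}
  DF(n3)={n7}
  DF(n4)={n7,n8}
  DF(n5)={n7,n8}
  DF(n6)={n7}
  DF(n7)={n8}
  DF(n8)=∅

φ for z: defs {n4,n7}
  DF⁺ = {n7,n8}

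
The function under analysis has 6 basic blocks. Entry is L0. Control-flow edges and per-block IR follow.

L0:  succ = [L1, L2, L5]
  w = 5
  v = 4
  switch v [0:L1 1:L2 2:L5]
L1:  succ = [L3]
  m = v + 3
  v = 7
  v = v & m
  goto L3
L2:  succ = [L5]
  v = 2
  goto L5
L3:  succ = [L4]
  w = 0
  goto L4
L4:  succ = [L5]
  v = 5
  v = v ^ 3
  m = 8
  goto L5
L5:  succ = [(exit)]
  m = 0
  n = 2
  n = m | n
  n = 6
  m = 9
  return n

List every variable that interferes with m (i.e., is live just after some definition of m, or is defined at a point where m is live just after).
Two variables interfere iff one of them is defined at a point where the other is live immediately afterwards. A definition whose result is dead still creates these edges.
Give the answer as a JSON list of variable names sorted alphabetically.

Answer: ["n", "v"]

Derivation:
def/use:
  L0: {v,w} / ∅
  L1: {m,v} / {v}
  L2: {v} / ∅
  L3: {w} / ∅
  L4: {m,v} / ∅
  L5: {m,n} / ∅

Liveness:
  L0 li=∅ lo={v}
  L1 li={v} lo=∅
  L2 li=∅ lo=∅
  L3 li=∅ lo=∅
  L4 li=∅ lo=∅
  L5 li=∅ lo=∅

Interfere edges:
  m: {n,v}
  n: {m}
  v: {m}
  w: ∅

N(m) = ["n", "v"]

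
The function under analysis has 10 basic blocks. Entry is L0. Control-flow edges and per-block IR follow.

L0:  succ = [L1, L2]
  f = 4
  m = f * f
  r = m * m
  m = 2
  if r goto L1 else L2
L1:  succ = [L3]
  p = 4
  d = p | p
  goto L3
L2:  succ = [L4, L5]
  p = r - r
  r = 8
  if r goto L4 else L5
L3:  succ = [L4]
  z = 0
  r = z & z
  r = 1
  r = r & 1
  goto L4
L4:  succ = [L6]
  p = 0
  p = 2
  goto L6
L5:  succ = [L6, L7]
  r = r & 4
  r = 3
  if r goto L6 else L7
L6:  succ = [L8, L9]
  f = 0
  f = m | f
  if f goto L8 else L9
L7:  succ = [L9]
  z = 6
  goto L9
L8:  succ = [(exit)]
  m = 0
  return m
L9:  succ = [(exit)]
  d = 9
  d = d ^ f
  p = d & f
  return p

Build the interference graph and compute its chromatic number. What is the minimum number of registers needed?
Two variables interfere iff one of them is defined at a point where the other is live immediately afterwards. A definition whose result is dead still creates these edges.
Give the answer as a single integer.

Block summaries:
  L0 def {f,m,r} use ∅
  L1 def {d,p} use ∅
  L2 def {p,r} use {r}
  L3 def {r,z} use ∅
  L4 def {p} use ∅
  L5 def {r} use {r}
  L6 def {f} use {m}
  L7 def {z} use ∅
  L8 def {m} use ∅
  L9 def {d,p} use {f}

Live sets:
  L0 li=∅ lo={f,m,r}
  L1 li={m} lo={m}
  L2 li={f,m,r} lo={f,m,r}
  L3 li={m} lo={m}
  L4 li={m} lo={m}
  L5 li={f,m,r} lo={f,m}
  L6 li={m} lo={f}
  L7 li={f} lo={f}
  L8 li=∅ lo=∅
  L9 li={f} lo=∅

Interfere edges:
  d: {f,m}
  f: {d,m,p,r,z}
  m: {d,f,p,r,z}
  p: {f,m}
  r: {f,m}
  z: {f,m}

Registers:
  clique {d,f,m} ⇒ need ≥ 3
  assign d→r2 f→r0 m→r1 p→r2 r→r2 z→r2 — no edge inside a register ⇒ χ ≤ 3
  χ = 3

Answer: 3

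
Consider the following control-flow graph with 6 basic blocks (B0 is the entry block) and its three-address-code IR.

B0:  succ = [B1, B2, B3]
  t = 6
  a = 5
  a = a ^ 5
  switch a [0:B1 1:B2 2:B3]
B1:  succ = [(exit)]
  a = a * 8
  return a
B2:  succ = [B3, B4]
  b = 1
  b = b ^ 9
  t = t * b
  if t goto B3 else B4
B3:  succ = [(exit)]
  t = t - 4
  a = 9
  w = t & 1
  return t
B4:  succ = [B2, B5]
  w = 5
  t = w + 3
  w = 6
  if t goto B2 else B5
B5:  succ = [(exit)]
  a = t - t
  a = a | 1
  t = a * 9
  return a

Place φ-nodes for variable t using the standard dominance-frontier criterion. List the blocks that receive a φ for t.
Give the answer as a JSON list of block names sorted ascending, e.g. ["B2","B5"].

Answer: ["B2", "B3"]

Working:
idom tree: B1←B0 B2←B0 B3←B0 B4←B2 B5←B4
Join-block Dom:
  B2: preds {B0,B4}: {B0} ∩ {B0,B2,B4} = {B0}; idom=B0
  B3: preds {B0,B2}: {B0} ∩ {B0,B2} = {B0}; idom=B0

DF derivation:
  join B2 pred B0: · stop@B0
  join B2 pred B4: B4→B2 stop@B0
  join B3 pred B0: · stop@B0
  join B3 pred B2: B2 stop@B0
  B0 → ∅
  B1 → ∅
  B2 → {B2,B3}
  B3 → ∅
  B4 → {B2}
  B5 → ∅

φ for t: defs {B0,B2,B3,B4,B5}
  DF⁺ = {B2,B3}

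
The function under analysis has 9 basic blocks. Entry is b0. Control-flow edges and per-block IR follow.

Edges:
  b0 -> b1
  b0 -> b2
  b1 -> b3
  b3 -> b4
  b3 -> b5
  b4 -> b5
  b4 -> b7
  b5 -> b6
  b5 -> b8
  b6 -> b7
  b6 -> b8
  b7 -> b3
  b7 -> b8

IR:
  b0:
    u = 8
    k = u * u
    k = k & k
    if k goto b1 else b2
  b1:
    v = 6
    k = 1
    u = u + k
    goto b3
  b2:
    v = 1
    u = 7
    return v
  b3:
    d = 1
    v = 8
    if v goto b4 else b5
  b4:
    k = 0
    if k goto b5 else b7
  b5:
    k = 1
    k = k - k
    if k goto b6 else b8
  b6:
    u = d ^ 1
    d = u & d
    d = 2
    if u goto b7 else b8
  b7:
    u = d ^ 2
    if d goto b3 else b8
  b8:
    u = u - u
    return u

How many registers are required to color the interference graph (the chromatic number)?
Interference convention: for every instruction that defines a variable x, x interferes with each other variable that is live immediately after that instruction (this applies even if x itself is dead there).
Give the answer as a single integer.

Answer: 3

Derivation:
Per-block:
  b0 def {k,u} use ∅
  b1 def {k,u,v} use {u}
  b2 def {u,v} use ∅
  b3 def {d,v} use ∅
  b4 def {k} use ∅
  b5 def {k} use ∅
  b6 def {d,u} use {d}
  b7 def {u} use {d}
  b8 def {u} use {u}

Live sets:
  live b0: ∅→{u}
  live b1: {u}→{u}
  live b2: ∅→∅
  live b3: {u}→{d,u}
  live b4: {d,u}→{d,u}
  live b5: {d,u}→{d,u}
  live b6: {d}→{d,u}
  live b7: {d}→{u}
  live b8: {u}→∅

Interfere edges:
  d↔{k,u,v}
  k↔{d,u}
  u↔{d,k,v}
  v↔{d,u}

Colouring:
  clique {d,k,u} ⇒ need ≥ 3
  assign d→r0 k→r2 u→r1 v→r2 — no edge inside a register ⇒ χ ≤ 3
  χ = 3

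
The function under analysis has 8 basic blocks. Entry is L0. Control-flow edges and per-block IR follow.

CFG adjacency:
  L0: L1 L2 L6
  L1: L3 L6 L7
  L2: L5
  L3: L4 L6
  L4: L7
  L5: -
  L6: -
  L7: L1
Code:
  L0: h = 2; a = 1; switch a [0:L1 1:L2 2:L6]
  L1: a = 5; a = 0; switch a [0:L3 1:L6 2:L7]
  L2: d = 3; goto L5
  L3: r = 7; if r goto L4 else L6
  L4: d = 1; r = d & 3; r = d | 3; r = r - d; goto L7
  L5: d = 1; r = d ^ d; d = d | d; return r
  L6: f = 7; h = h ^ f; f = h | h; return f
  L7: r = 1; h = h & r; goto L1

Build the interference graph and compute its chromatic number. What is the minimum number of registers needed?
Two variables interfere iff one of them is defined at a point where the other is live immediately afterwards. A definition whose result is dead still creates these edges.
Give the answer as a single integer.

def/use:
  L0: def={a,h} ue=∅
  L1: def={a} ue=∅
  L2: def={d} ue=∅
  L3: def={r} ue=∅
  L4: def={d,r} ue=∅
  L5: def={d,r} ue=∅
  L6: def={f,h} ue={h}
  L7: def={h,r} ue={h}

Live sets:
  live L0: ∅→{h}
  live L1: {h}→{h}
  live L2: ∅→∅
  live L3: {h}→{h}
  live L4: {h}→{h}
  live L5: ∅→∅
  live L6: {h}→∅
  live L7: {h}→{h}

Interfere edges:
  a: {h}
  d: {h,r}
  f: {h}
  h: {a,d,f,r}
  r: {d,h}

Registers:
  {d,h,r} pairwise interfere (3-clique) ⇒ χ ≥ 3
  3-colouring: r0={h}  r1={a,d,f}  r2={r}
  χ = 3

Answer: 3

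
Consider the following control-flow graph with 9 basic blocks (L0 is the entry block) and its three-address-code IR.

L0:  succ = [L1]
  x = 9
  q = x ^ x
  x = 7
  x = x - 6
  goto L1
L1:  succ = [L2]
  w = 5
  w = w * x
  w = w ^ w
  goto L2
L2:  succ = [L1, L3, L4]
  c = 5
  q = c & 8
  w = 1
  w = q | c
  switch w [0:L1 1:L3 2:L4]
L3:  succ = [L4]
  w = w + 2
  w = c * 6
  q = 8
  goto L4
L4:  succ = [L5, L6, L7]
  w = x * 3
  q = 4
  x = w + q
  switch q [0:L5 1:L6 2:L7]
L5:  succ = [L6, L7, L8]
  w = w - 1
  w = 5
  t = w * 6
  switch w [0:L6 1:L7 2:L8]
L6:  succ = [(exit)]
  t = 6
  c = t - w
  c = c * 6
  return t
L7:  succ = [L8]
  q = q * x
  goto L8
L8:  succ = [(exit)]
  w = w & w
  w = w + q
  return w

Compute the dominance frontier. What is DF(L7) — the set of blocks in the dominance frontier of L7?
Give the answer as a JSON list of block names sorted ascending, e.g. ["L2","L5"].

Answer: ["L8"]

Derivation:
idom tree: L1←L0 L2←L1 L3←L2 L4←L2 L5←L4 L6←L4 L7←L4 L8←L4
Dom∩ at merges:
  L1: preds {L0,L2}: {L0} ∩ {L0,L1,L2} = {L0}; idom=L0
  L4: preds {L2,L3}: {L0,L1,L2} ∩ {L0,L1,L2,L3} = {L0,L1,L2}; idom=L2
  L6: preds {L4,L5}: {L0,L1,L2,L4} ∩ {L0,L1,L2,L4,L5} = {L0,L1,L2,L4}; idom=L4
  L7: preds {L4,L5}: {L0,L1,L2,L4} ∩ {L0,L1,L2,L4,L5} = {L0,L1,L2,L4}; idom=L4
  L8: preds {L5,L7}: {L0,L1,L2,L4,L5} ∩ {L0,L1,L2,L4,L7} = {L0,L1,L2,L4}; idom=L4

DF walk-up:
  join L1 pred L0: · stop@L0
  join L1 pred L2: L2→L1 stop@L0
  join L4 pred L2: · stop@L2
  join L4 pred L3: L3 stop@L2
  join L6 pred L4: · stop@L4
  join L6 pred L5: L5 stop@L4
  join L7 pred L4: · stop@L4
  join L7 pred L5: L5 stop@L4
  join L8 pred L5: L5 stop@L4
  join L8 pred L7: L7 stop@L4
  DF(L0)=∅
  DF(L1)={L1}
  DF(L2)={L1}
  DF(L3)={L4}
  DF(L4)=∅
  DF(L5)={L6,L7,L8}
  DF(L6)=∅
  DF(L7)={L8}
  DF(L8)=∅

DF(L7) = ["L8"]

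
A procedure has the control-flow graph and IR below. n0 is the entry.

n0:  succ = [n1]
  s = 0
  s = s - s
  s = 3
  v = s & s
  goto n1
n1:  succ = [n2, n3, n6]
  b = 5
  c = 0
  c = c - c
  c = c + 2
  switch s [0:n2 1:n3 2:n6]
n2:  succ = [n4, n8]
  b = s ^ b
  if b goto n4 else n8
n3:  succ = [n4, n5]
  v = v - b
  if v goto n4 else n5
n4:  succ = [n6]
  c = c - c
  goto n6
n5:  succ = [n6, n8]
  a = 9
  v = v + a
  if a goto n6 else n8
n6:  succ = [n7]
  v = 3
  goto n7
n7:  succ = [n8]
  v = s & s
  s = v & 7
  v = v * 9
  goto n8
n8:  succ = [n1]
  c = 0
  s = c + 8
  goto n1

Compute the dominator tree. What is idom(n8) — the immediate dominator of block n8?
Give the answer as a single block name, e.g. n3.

idom tree: n1←n0 n2←n1 n3←n1 n4←n1 n5←n3 n6←n1 n7←n6 n8←n1
Dom∩ at merges:
  n1: preds {n0,n8}: {n0} ∩ {n0,n1,n8} = {n0}; idom=n0
  n4: preds {n2,n3}: {n0,n1,n2} ∩ {n0,n1,n3} = {n0,n1}; idom=n1
  n6: preds {n1,n4,n5}: {n0,n1} ∩ {n0,n1,n4} ∩ {n0,n1,n3,n5} = {n0,n1}; idom=n1
  n8: preds {n2,n5,n7}: {n0,n1,n2} ∩ {n0,n1,n3,n5} ∩ {n0,n1,n6,n7} = {n0,n1}; idom=n1

idom(n8) = n1

Answer: n1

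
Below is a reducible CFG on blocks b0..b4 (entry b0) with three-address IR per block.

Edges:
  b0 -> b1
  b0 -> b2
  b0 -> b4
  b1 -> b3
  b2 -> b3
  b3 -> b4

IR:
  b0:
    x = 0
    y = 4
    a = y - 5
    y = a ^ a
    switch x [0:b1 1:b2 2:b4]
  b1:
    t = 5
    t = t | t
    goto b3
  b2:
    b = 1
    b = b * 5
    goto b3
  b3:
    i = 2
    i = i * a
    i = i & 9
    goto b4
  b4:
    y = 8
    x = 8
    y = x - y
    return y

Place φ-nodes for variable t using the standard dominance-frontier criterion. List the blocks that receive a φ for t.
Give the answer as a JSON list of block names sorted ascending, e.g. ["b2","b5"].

Answer: ["b3", "b4"]

Working:
idom tree: b1←b0 b2←b0 b3←b0 b4←b0
Join-block Dom:
  b3: preds {b1,b2}: {b0,b1} ∩ {b0,b2} = {b0}; idom=b0
  b4: preds {b0,b3}: {b0} ∩ {b0,b3} = {b0}; idom=b0

DF walk-up:
  b3←b1: walk b1 to b0
  b3←b2: walk b2 to b0
  b4←b0: walk · to b0
  b4←b3: walk b3 to b0
  DF(b0)=∅
  DF(b1)={b3}
  DF(b2)={b3}
  DF(b3)={b4}
  DF(b4)=∅

φ for t: defs {b1}
  DF⁺ = {b3,b4}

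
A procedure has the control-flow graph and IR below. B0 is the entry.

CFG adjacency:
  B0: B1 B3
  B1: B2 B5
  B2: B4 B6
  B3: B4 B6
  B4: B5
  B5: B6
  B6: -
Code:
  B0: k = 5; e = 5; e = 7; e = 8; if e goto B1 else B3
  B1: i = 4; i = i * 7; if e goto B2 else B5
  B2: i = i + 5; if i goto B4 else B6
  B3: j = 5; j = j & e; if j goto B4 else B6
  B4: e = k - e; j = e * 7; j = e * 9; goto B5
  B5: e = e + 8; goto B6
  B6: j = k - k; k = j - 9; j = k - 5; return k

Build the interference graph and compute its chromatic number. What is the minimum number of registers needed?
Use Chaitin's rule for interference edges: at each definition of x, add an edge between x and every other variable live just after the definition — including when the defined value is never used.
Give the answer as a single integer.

Per-block:
  B0: def={e,k} ue=∅
  B1: def={i} ue={e}
  B2: def={i} ue={i}
  B3: def={j} ue={e}
  B4: def={e,j} ue={e,k}
  B5: def={e} ue={e}
  B6: def={j,k} ue={k}

Backward fixpoint:
  B0 li=∅ lo={e,k}
  B1 li={e,k} lo={e,i,k}
  B2 li={e,i,k} lo={e,k}
  B3 li={e,k} lo={e,k}
  B4 li={e,k} lo={e,k}
  B5 li={e,k} lo={k}
  B6 li={k} lo=∅

Interfere edges:
  e: {i,j,k}
  i: {e,k}
  j: {e,k}
  k: {e,i,j}

Colouring:
  {e,i,k} pairwise interfere (3-clique) ⇒ χ ≥ 3
  assign e→r0 i→r2 j→r2 k→r1 — no edge inside a register ⇒ χ ≤ 3
  χ = 3

Answer: 3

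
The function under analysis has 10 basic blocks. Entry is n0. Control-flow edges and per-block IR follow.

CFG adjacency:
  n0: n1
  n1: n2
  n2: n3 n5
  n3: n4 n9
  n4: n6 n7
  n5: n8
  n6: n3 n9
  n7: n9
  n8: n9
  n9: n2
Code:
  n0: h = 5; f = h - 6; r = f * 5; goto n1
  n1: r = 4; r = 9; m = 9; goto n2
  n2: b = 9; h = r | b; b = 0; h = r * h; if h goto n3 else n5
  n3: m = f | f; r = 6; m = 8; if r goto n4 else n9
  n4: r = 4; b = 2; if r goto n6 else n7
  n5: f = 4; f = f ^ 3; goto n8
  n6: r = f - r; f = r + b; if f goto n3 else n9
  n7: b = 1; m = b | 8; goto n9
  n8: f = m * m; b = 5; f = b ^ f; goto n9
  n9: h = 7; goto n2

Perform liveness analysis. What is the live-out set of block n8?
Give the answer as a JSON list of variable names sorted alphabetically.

Block summaries:
  n0: {f,h,r} / ∅
  n1: {m,r} / ∅
  n2: {b,h} / {r}
  n3: {m,r} / {f}
  n4: {b,r} / ∅
  n5: {f} / ∅
  n6: {f,r} / {b,f,r}
  n7: {b,m} / ∅
  n8: {b,f} / {m}
  n9: {h} / ∅

Live sets:
  live n0: ∅→{f}
  live n1: {f}→{f,m,r}
  live n2: {f,m,r}→{f,m,r}
  live n3: {f}→{f,m,r}
  live n4: {f,m}→{b,f,m,r}
  live n5: {m,r}→{m,r}
  live n6: {b,f,m,r}→{f,m,r}
  live n7: {f,r}→{f,m,r}
  live n8: {m,r}→{f,m,r}
  live n9: {f,m,r}→{f,m,r}

live-out(n8) = ["f", "m", "r"]

Answer: ["f", "m", "r"]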